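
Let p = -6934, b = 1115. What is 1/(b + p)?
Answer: -1/5819 ≈ -0.00017185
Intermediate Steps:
1/(b + p) = 1/(1115 - 6934) = 1/(-5819) = -1/5819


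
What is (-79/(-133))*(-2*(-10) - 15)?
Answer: 395/133 ≈ 2.9699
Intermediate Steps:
(-79/(-133))*(-2*(-10) - 15) = (-79*(-1/133))*(20 - 15) = (79/133)*5 = 395/133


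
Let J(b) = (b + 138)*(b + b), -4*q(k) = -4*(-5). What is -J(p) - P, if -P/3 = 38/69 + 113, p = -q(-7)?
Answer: -25055/23 ≈ -1089.3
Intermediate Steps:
q(k) = -5 (q(k) = -(-1)*(-5) = -¼*20 = -5)
p = 5 (p = -1*(-5) = 5)
J(b) = 2*b*(138 + b) (J(b) = (138 + b)*(2*b) = 2*b*(138 + b))
P = -7835/23 (P = -3*(38/69 + 113) = -3*7835/69 = -7835/23 ≈ -340.65)
-J(p) - P = -2*5*(138 + 5) - 1*(-7835/23) = -2*5*143 + 7835/23 = -1*1430 + 7835/23 = -1430 + 7835/23 = -25055/23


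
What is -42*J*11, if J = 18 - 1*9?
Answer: -4158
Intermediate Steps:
J = 9 (J = 18 - 9 = 9)
-42*J*11 = -42*9*11 = -378*11 = -4158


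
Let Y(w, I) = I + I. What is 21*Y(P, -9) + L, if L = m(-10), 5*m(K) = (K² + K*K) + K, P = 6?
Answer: -340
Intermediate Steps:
Y(w, I) = 2*I
m(K) = K/5 + 2*K²/5 (m(K) = ((K² + K*K) + K)/5 = ((K² + K²) + K)/5 = (2*K² + K)/5 = (K + 2*K²)/5 = K/5 + 2*K²/5)
L = 38 (L = (⅕)*(-10)*(1 + 2*(-10)) = (⅕)*(-10)*(1 - 20) = (⅕)*(-10)*(-19) = 38)
21*Y(P, -9) + L = 21*(2*(-9)) + 38 = 21*(-18) + 38 = -378 + 38 = -340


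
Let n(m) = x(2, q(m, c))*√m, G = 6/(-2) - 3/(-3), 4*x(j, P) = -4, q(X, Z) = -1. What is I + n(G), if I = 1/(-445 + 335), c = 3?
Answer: -1/110 - I*√2 ≈ -0.0090909 - 1.4142*I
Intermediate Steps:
x(j, P) = -1 (x(j, P) = (¼)*(-4) = -1)
G = -2 (G = 6*(-½) - 3*(-⅓) = -3 + 1 = -2)
n(m) = -√m
I = -1/110 (I = 1/(-110) = -1/110 ≈ -0.0090909)
I + n(G) = -1/110 - √(-2) = -1/110 - I*√2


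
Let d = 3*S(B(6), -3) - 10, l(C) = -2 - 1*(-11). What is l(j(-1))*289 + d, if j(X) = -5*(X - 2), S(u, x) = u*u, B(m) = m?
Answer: 2699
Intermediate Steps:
S(u, x) = u**2
j(X) = 10 - 5*X (j(X) = -5*(-2 + X) = 10 - 5*X)
l(C) = 9 (l(C) = -2 + 11 = 9)
d = 98 (d = 3*6**2 - 10 = 3*36 - 10 = 108 - 10 = 98)
l(j(-1))*289 + d = 9*289 + 98 = 2601 + 98 = 2699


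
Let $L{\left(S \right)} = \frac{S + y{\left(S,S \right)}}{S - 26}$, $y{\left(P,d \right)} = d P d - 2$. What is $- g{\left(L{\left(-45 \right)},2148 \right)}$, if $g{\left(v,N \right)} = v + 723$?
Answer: $- \frac{142505}{71} \approx -2007.1$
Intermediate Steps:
$y{\left(P,d \right)} = -2 + P d^{2}$ ($y{\left(P,d \right)} = P d d - 2 = P d^{2} - 2 = -2 + P d^{2}$)
$L{\left(S \right)} = \frac{-2 + S + S^{3}}{-26 + S}$ ($L{\left(S \right)} = \frac{S + \left(-2 + S S^{2}\right)}{S - 26} = \frac{S + \left(-2 + S^{3}\right)}{-26 + S} = \frac{-2 + S + S^{3}}{-26 + S}$)
$g{\left(v,N \right)} = 723 + v$
$- g{\left(L{\left(-45 \right)},2148 \right)} = - (723 + \frac{-2 - 45 + \left(-45\right)^{3}}{-26 - 45}) = - (723 + \frac{-2 - 45 - 91125}{-71}) = - (723 - - \frac{91172}{71}) = - (723 + \frac{91172}{71}) = \left(-1\right) \frac{142505}{71} = - \frac{142505}{71}$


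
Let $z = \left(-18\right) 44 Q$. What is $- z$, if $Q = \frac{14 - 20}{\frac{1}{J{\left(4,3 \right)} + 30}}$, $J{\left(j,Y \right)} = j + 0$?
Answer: $-161568$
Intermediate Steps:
$J{\left(j,Y \right)} = j$
$Q = -204$ ($Q = \frac{14 - 20}{\frac{1}{4 + 30}} = \frac{14 - 20}{\frac{1}{34}} = - 6 \frac{1}{\frac{1}{34}} = \left(-6\right) 34 = -204$)
$z = 161568$ ($z = \left(-18\right) 44 \left(-204\right) = \left(-792\right) \left(-204\right) = 161568$)
$- z = \left(-1\right) 161568 = -161568$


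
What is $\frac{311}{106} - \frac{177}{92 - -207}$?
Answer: $\frac{74227}{31694} \approx 2.342$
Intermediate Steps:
$\frac{311}{106} - \frac{177}{92 - -207} = 311 \cdot \frac{1}{106} - \frac{177}{92 + 207} = \frac{311}{106} - \frac{177}{299} = \frac{74227}{31694}$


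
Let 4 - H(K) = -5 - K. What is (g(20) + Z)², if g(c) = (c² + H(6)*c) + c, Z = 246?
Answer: 933156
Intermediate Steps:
H(K) = 9 + K (H(K) = 4 - (-5 - K) = 4 + (5 + K) = 9 + K)
g(c) = c² + 16*c (g(c) = (c² + (9 + 6)*c) + c = (c² + 15*c) + c = c² + 16*c)
(g(20) + Z)² = (20*(16 + 20) + 246)² = (20*36 + 246)² = (720 + 246)² = 966² = 933156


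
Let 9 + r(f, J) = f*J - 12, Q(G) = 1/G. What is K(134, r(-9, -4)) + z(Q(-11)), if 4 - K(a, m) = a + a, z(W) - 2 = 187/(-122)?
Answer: -32151/122 ≈ -263.53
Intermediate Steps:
r(f, J) = -21 + J*f (r(f, J) = -9 + (f*J - 12) = -9 + (J*f - 12) = -9 + (-12 + J*f) = -21 + J*f)
z(W) = 57/122 (z(W) = 2 + 187/(-122) = 2 + 187*(-1/122) = 2 - 187/122 = 57/122)
K(a, m) = 4 - 2*a (K(a, m) = 4 - (a + a) = 4 - 2*a)
K(134, r(-9, -4)) + z(Q(-11)) = (4 - 2*134) + 57/122 = (4 - 268) + 57/122 = -264 + 57/122 = -32151/122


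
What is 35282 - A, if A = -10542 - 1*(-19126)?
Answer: 26698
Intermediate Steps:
A = 8584 (A = -10542 + 19126 = 8584)
35282 - A = 35282 - 1*8584 = 35282 - 8584 = 26698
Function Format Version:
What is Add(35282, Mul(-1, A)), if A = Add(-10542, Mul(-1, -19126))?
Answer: 26698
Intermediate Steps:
A = 8584 (A = Add(-10542, 19126) = 8584)
Add(35282, Mul(-1, A)) = Add(35282, Mul(-1, 8584)) = Add(35282, -8584) = 26698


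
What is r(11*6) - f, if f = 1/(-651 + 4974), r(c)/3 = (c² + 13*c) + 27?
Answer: 67970528/4323 ≈ 15723.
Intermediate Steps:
r(c) = 81 + 3*c² + 39*c (r(c) = 3*((c² + 13*c) + 27) = 3*(27 + c² + 13*c) = 81 + 3*c² + 39*c)
f = 1/4323 ≈ 0.00023132
r(11*6) - f = (81 + 3*(11*6)² + 39*(11*6)) - 1*1/4323 = (81 + 3*66² + 39*66) - 1/4323 = (81 + 3*4356 + 2574) - 1/4323 = (81 + 13068 + 2574) - 1/4323 = 15723 - 1/4323 = 67970528/4323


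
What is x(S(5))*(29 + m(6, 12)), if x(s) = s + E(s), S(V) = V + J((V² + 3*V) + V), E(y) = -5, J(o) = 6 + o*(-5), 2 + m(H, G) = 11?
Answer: -8322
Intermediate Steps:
m(H, G) = 9 (m(H, G) = -2 + 11 = 9)
J(o) = 6 - 5*o
S(V) = 6 - 19*V - 5*V² (S(V) = V + (6 - 5*((V² + 3*V) + V)) = V + (6 - 5*(V² + 4*V)) = V + (6 + (-20*V - 5*V²)) = V + (6 - 20*V - 5*V²) = 6 - 19*V - 5*V²)
x(s) = -5 + s (x(s) = s - 5 = -5 + s)
x(S(5))*(29 + m(6, 12)) = (-5 + (6 + 5 - 5*5*(4 + 5)))*(29 + 9) = (-5 + (6 + 5 - 5*5*9))*38 = (-5 + (6 + 5 - 225))*38 = (-5 - 214)*38 = -219*38 = -8322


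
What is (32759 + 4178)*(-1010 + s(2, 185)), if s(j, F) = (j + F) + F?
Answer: -23565806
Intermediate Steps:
s(j, F) = j + 2*F (s(j, F) = (F + j) + F = j + 2*F)
(32759 + 4178)*(-1010 + s(2, 185)) = (32759 + 4178)*(-1010 + (2 + 2*185)) = 36937*(-1010 + (2 + 370)) = 36937*(-1010 + 372) = 36937*(-638) = -23565806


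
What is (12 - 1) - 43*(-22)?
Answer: 957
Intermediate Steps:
(12 - 1) - 43*(-22) = 11 + 946 = 957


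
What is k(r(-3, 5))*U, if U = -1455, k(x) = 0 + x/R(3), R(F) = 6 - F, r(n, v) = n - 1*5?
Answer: 3880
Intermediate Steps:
r(n, v) = -5 + n (r(n, v) = n - 5 = -5 + n)
k(x) = x/3 (k(x) = 0 + x/(6 - 1*3) = 0 + x/(6 - 3) = 0 + x/3 = x/3)
k(r(-3, 5))*U = ((-5 - 3)/3)*(-1455) = ((⅓)*(-8))*(-1455) = -8/3*(-1455) = 3880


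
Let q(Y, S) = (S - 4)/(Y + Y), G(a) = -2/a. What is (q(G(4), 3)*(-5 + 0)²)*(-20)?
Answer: -500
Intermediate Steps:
q(Y, S) = (-4 + S)/(2*Y) (q(Y, S) = (-4 + S)/((2*Y)) = (-4 + S)*(1/(2*Y)) = (-4 + S)/(2*Y))
(q(G(4), 3)*(-5 + 0)²)*(-20) = (((-4 + 3)/(2*((-2/4))))*(-5 + 0)²)*(-20) = (((½)*(-1)/(-2*¼))*(-5)²)*(-20) = (((½)*(-1)/(-½))*25)*(-20) = (((½)*(-2)*(-1))*25)*(-20) = (1*25)*(-20) = 25*(-20) = -500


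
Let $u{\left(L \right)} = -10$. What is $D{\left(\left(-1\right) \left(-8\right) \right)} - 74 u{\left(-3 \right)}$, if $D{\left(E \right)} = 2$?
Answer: $742$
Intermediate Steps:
$D{\left(\left(-1\right) \left(-8\right) \right)} - 74 u{\left(-3 \right)} = 2 - -740 = 2 + 740 = 742$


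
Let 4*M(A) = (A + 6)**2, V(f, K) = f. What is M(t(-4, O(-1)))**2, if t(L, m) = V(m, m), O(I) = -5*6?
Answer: 20736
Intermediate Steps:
O(I) = -30
t(L, m) = m
M(A) = (6 + A)**2/4 (M(A) = (A + 6)**2/4 = (6 + A)**2/4)
M(t(-4, O(-1)))**2 = ((6 - 30)**2/4)**2 = ((1/4)*(-24)**2)**2 = ((1/4)*576)**2 = 144**2 = 20736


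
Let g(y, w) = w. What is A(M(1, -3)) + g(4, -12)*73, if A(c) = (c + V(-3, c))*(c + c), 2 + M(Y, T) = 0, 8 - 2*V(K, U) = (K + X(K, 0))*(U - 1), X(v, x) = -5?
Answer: -836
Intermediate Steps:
V(K, U) = 4 - (-1 + U)*(-5 + K)/2 (V(K, U) = 4 - (K - 5)*(U - 1)/2 = 4 - (-5 + K)*(-1 + U)/2 = 4 - (-1 + U)*(-5 + K)/2)
M(Y, T) = -2 (M(Y, T) = -2 + 0 = -2)
A(c) = 10*c**2 (A(c) = (c + (3/2 + (1/2)*(-3) + 5*c/2 - 1/2*(-3)*c))*(c + c) = (c + (3/2 - 3/2 + 5*c/2 + 3*c/2))*(2*c) = (c + 4*c)*(2*c) = (5*c)*(2*c) = 10*c**2)
A(M(1, -3)) + g(4, -12)*73 = 10*(-2)**2 - 12*73 = 10*4 - 876 = 40 - 876 = -836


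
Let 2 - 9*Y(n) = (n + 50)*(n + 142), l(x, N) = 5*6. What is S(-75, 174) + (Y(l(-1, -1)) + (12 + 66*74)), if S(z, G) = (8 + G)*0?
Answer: 10102/3 ≈ 3367.3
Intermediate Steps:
l(x, N) = 30
Y(n) = 2/9 - (50 + n)*(142 + n)/9 (Y(n) = 2/9 - (n + 50)*(n + 142)/9 = 2/9 - (50 + n)*(142 + n)/9)
S(z, G) = 0
S(-75, 174) + (Y(l(-1, -1)) + (12 + 66*74)) = 0 + ((-2366/3 - 64/3*30 - 1/9*30**2) + (12 + 66*74)) = 0 + ((-2366/3 - 640 - 1/9*900) + (12 + 4884)) = 0 + ((-2366/3 - 640 - 100) + 4896) = 0 + (-4586/3 + 4896) = 0 + 10102/3 = 10102/3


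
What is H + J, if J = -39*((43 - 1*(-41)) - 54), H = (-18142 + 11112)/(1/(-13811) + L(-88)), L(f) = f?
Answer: -1324890400/1215369 ≈ -1090.1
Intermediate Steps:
H = 97091330/1215369 (H = (-18142 + 11112)/(1/(-13811) - 88) = -7030/(-1/13811 - 88) = -7030/(-1215369/13811) = -7030*(-13811/1215369) = 97091330/1215369 ≈ 79.886)
J = -1170 (J = -39*((43 + 41) - 54) = -39*(84 - 54) = -39*30 = -1170)
H + J = 97091330/1215369 - 1170 = -1324890400/1215369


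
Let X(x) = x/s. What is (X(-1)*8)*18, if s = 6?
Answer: -24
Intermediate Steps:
X(x) = x/6
(X(-1)*8)*18 = (((⅙)*(-1))*8)*18 = -⅙*8*18 = -4/3*18 = -24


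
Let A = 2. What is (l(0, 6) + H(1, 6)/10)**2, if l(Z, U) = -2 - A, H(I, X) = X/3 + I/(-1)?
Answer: 1521/100 ≈ 15.210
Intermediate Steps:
H(I, X) = -I + X/3 (H(I, X) = X*(1/3) + I*(-1) = X/3 - I = -I + X/3)
l(Z, U) = -4 (l(Z, U) = -2 - 1*2 = -2 - 2 = -4)
(l(0, 6) + H(1, 6)/10)**2 = (-4 + (-1*1 + (1/3)*6)/10)**2 = (-4 + (-1 + 2)*(1/10))**2 = (-4 + 1*(1/10))**2 = (-4 + 1/10)**2 = (-39/10)**2 = 1521/100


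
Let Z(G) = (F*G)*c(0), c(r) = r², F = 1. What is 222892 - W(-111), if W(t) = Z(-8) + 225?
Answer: 222667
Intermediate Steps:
Z(G) = 0 (Z(G) = (1*G)*0² = G*0 = 0)
W(t) = 225 (W(t) = 0 + 225 = 225)
222892 - W(-111) = 222892 - 1*225 = 222892 - 225 = 222667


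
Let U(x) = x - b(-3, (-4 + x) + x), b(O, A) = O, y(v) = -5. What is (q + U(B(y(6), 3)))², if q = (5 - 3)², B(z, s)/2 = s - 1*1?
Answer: 121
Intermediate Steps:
B(z, s) = -2 + 2*s (B(z, s) = 2*(s - 1*1) = 2*(s - 1) = 2*(-1 + s) = -2 + 2*s)
q = 4 (q = 2² = 4)
U(x) = 3 + x (U(x) = x - 1*(-3) = x + 3 = 3 + x)
(q + U(B(y(6), 3)))² = (4 + (3 + (-2 + 2*3)))² = (4 + (3 + (-2 + 6)))² = (4 + (3 + 4))² = (4 + 7)² = 11² = 121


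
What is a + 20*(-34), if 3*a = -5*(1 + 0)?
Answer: -2045/3 ≈ -681.67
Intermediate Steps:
a = -5/3 (a = (-5*(1 + 0))/3 = (-5*1)/3 = (1/3)*(-5) = -5/3 ≈ -1.6667)
a + 20*(-34) = -5/3 + 20*(-34) = -5/3 - 680 = -2045/3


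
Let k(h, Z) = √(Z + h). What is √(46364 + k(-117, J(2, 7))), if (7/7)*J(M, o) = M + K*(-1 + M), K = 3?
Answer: 2*√(11591 + I*√7) ≈ 215.32 + 0.024575*I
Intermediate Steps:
J(M, o) = -3 + 4*M (J(M, o) = M + 3*(-1 + M) = M + (-3 + 3*M) = -3 + 4*M)
√(46364 + k(-117, J(2, 7))) = √(46364 + √((-3 + 4*2) - 117)) = √(46364 + √((-3 + 8) - 117)) = √(46364 + √(5 - 117)) = √(46364 + √(-112)) = √(46364 + 4*I*√7)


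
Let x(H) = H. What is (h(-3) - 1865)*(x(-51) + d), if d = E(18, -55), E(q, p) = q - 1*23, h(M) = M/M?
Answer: 104384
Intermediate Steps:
h(M) = 1
E(q, p) = -23 + q (E(q, p) = q - 23 = -23 + q)
d = -5 (d = -23 + 18 = -5)
(h(-3) - 1865)*(x(-51) + d) = (1 - 1865)*(-51 - 5) = -1864*(-56) = 104384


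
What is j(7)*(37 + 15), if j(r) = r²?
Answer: 2548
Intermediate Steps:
j(7)*(37 + 15) = 7²*(37 + 15) = 49*52 = 2548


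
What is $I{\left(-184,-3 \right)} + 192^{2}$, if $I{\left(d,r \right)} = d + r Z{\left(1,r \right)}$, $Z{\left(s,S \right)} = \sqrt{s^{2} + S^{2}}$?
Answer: $36680 - 3 \sqrt{10} \approx 36671.0$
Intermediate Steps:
$Z{\left(s,S \right)} = \sqrt{S^{2} + s^{2}}$
$I{\left(d,r \right)} = d + r \sqrt{1 + r^{2}}$ ($I{\left(d,r \right)} = d + r \sqrt{r^{2} + 1^{2}} = d + r \sqrt{r^{2} + 1} = d + r \sqrt{1 + r^{2}}$)
$I{\left(-184,-3 \right)} + 192^{2} = \left(-184 - 3 \sqrt{1 + \left(-3\right)^{2}}\right) + 192^{2} = \left(-184 - 3 \sqrt{1 + 9}\right) + 36864 = \left(-184 - 3 \sqrt{10}\right) + 36864 = 36680 - 3 \sqrt{10}$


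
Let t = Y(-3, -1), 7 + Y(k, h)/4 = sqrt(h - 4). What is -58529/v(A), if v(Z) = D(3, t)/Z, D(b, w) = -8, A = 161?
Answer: 9423169/8 ≈ 1.1779e+6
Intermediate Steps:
Y(k, h) = -28 + 4*sqrt(-4 + h) (Y(k, h) = -28 + 4*sqrt(h - 4) = -28 + 4*sqrt(-4 + h))
t = -28 + 4*I*sqrt(5) (t = -28 + 4*sqrt(-4 - 1) = -28 + 4*sqrt(-5) = -28 + 4*(I*sqrt(5)) = -28 + 4*I*sqrt(5) ≈ -28.0 + 8.9443*I)
v(Z) = -8/Z
-58529/v(A) = -58529/((-8/161)) = -58529/((-8*1/161)) = -58529/(-8/161) = -58529*(-161/8) = 9423169/8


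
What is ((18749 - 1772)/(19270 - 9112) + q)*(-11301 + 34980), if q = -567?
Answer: -45326412837/3386 ≈ -1.3386e+7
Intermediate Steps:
((18749 - 1772)/(19270 - 9112) + q)*(-11301 + 34980) = ((18749 - 1772)/(19270 - 9112) - 567)*(-11301 + 34980) = (16977/10158 - 567)*23679 = (16977*(1/10158) - 567)*23679 = (5659/3386 - 567)*23679 = -1914203/3386*23679 = -45326412837/3386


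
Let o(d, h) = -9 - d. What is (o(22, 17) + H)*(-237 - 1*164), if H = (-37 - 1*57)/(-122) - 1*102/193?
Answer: 145207714/11773 ≈ 12334.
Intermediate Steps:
H = 2849/11773 (H = (-37 - 57)*(-1/122) - 102*1/193 = -94*(-1/122) - 102/193 = 47/61 - 102/193 = 2849/11773 ≈ 0.24199)
(o(22, 17) + H)*(-237 - 1*164) = ((-9 - 1*22) + 2849/11773)*(-237 - 1*164) = ((-9 - 22) + 2849/11773)*(-237 - 164) = (-31 + 2849/11773)*(-401) = -362114/11773*(-401) = 145207714/11773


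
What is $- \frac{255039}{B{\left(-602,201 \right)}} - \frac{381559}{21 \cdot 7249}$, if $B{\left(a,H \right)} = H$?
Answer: $- \frac{12967008430}{10199343} \approx -1271.4$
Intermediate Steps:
$- \frac{255039}{B{\left(-602,201 \right)}} - \frac{381559}{21 \cdot 7249} = - \frac{255039}{201} - \frac{381559}{21 \cdot 7249} = \left(-255039\right) \frac{1}{201} - \frac{381559}{152229} = - \frac{85013}{67} - \frac{381559}{152229} = - \frac{12967008430}{10199343}$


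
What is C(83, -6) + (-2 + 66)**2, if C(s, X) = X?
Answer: 4090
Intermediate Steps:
C(83, -6) + (-2 + 66)**2 = -6 + (-2 + 66)**2 = -6 + 64**2 = -6 + 4096 = 4090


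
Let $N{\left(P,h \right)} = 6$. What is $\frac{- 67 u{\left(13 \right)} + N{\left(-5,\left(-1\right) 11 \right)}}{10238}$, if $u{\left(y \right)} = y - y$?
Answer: $\frac{3}{5119} \approx 0.00058605$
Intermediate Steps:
$u{\left(y \right)} = 0$
$\frac{- 67 u{\left(13 \right)} + N{\left(-5,\left(-1\right) 11 \right)}}{10238} = \frac{\left(-67\right) 0 + 6}{10238} = \left(0 + 6\right) \frac{1}{10238} = 6 \cdot \frac{1}{10238} = \frac{3}{5119}$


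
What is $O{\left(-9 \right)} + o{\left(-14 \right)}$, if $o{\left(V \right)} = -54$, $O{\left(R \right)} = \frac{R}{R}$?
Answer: $-53$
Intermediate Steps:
$O{\left(R \right)} = 1$
$O{\left(-9 \right)} + o{\left(-14 \right)} = 1 - 54 = -53$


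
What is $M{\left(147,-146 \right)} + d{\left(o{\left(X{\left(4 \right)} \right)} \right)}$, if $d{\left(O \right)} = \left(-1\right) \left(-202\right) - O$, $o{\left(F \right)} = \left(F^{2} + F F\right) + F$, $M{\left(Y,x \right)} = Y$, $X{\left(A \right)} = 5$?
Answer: $294$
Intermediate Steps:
$o{\left(F \right)} = F + 2 F^{2}$ ($o{\left(F \right)} = \left(F^{2} + F^{2}\right) + F = 2 F^{2} + F = F + 2 F^{2}$)
$d{\left(O \right)} = 202 - O$
$M{\left(147,-146 \right)} + d{\left(o{\left(X{\left(4 \right)} \right)} \right)} = 147 + \left(202 - 5 \left(1 + 2 \cdot 5\right)\right) = 147 + \left(202 - 5 \left(1 + 10\right)\right) = 147 + \left(202 - 5 \cdot 11\right) = 147 + \left(202 - 55\right) = 147 + 147 = 294$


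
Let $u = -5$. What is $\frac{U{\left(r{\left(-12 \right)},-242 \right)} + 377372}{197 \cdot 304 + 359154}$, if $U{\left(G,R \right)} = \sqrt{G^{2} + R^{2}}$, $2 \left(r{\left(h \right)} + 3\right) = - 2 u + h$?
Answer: $\frac{188686}{209521} + \frac{\sqrt{14645}}{209521} \approx 0.90114$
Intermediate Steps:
$r{\left(h \right)} = 2 + \frac{h}{2}$ ($r{\left(h \right)} = -3 + \frac{\left(-2\right) \left(-5\right) + h}{2} = -3 + \frac{10 + h}{2} = -3 + \left(5 + \frac{h}{2}\right) = 2 + \frac{h}{2}$)
$\frac{U{\left(r{\left(-12 \right)},-242 \right)} + 377372}{197 \cdot 304 + 359154} = \frac{\sqrt{\left(2 + \frac{1}{2} \left(-12\right)\right)^{2} + \left(-242\right)^{2}} + 377372}{197 \cdot 304 + 359154} = \frac{\sqrt{\left(2 - 6\right)^{2} + 58564} + 377372}{59888 + 359154} = \frac{\sqrt{\left(-4\right)^{2} + 58564} + 377372}{419042} = \left(\sqrt{16 + 58564} + 377372\right) \frac{1}{419042} = \left(\sqrt{58580} + 377372\right) \frac{1}{419042} = \left(2 \sqrt{14645} + 377372\right) \frac{1}{419042} = \left(377372 + 2 \sqrt{14645}\right) \frac{1}{419042} = \frac{188686}{209521} + \frac{\sqrt{14645}}{209521}$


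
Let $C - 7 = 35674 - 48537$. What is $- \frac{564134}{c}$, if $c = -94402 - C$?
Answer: $\frac{282067}{40773} \approx 6.918$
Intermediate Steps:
$C = -12856$ ($C = 7 + \left(35674 - 48537\right) = 7 - 12863 = -12856$)
$c = -81546$ ($c = -94402 - -12856 = -94402 + 12856 = -81546$)
$- \frac{564134}{c} = - \frac{564134}{-81546} = \left(-564134\right) \left(- \frac{1}{81546}\right) = \frac{282067}{40773}$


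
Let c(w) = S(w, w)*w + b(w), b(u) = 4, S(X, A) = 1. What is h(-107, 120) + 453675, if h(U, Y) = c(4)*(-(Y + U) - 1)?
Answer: 453563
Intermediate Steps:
c(w) = 4 + w (c(w) = 1*w + 4 = w + 4 = 4 + w)
h(U, Y) = -8 - 8*U - 8*Y (h(U, Y) = (4 + 4)*(-(Y + U) - 1) = 8*(-(U + Y) - 1) = 8*((-U - Y) - 1) = 8*(-1 - U - Y) = -8 - 8*U - 8*Y)
h(-107, 120) + 453675 = (-8 - 8*(-107) - 8*120) + 453675 = (-8 + 856 - 960) + 453675 = -112 + 453675 = 453563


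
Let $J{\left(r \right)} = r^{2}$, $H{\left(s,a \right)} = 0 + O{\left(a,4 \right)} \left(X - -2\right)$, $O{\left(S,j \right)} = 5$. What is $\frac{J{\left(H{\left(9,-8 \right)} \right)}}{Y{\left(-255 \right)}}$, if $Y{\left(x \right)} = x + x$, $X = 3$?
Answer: $- \frac{125}{102} \approx -1.2255$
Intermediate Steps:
$Y{\left(x \right)} = 2 x$
$H{\left(s,a \right)} = 25$ ($H{\left(s,a \right)} = 0 + 5 \left(3 - -2\right) = 0 + 5 \left(3 + 2\right) = 0 + 5 \cdot 5 = 0 + 25 = 25$)
$\frac{J{\left(H{\left(9,-8 \right)} \right)}}{Y{\left(-255 \right)}} = \frac{25^{2}}{2 \left(-255\right)} = \frac{625}{-510} = 625 \left(- \frac{1}{510}\right) = - \frac{125}{102}$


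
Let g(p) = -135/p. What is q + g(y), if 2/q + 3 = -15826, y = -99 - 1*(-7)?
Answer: 2136731/1456268 ≈ 1.4673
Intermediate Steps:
y = -92 (y = -99 + 7 = -92)
q = -2/15829 (q = 2/(-3 - 15826) = 2/(-15829) = 2*(-1/15829) = -2/15829 ≈ -0.00012635)
q + g(y) = -2/15829 - 135/(-92) = -2/15829 - 135*(-1/92) = -2/15829 + 135/92 = 2136731/1456268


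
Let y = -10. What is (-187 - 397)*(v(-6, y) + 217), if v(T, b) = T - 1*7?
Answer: -119136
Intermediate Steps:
v(T, b) = -7 + T (v(T, b) = T - 7 = -7 + T)
(-187 - 397)*(v(-6, y) + 217) = (-187 - 397)*((-7 - 6) + 217) = -584*(-13 + 217) = -584*204 = -119136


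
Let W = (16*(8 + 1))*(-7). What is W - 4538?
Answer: -5546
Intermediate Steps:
W = -1008 (W = (16*9)*(-7) = 144*(-7) = -1008)
W - 4538 = -1008 - 4538 = -5546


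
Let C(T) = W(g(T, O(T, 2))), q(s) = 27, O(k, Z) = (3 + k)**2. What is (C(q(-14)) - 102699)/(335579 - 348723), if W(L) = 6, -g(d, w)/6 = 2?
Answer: 102693/13144 ≈ 7.8129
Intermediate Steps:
g(d, w) = -12 (g(d, w) = -6*2 = -12)
C(T) = 6
(C(q(-14)) - 102699)/(335579 - 348723) = (6 - 102699)/(335579 - 348723) = -102693/(-13144) = -102693*(-1/13144) = 102693/13144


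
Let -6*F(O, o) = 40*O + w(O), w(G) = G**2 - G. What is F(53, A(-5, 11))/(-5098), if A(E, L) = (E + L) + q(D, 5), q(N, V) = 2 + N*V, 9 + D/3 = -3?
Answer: 1219/7647 ≈ 0.15941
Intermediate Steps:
D = -36 (D = -27 + 3*(-3) = -27 - 9 = -36)
A(E, L) = -178 + E + L (A(E, L) = (E + L) + (2 - 36*5) = (E + L) + (2 - 180) = (E + L) - 178 = -178 + E + L)
F(O, o) = -20*O/3 - O*(-1 + O)/6 (F(O, o) = -(40*O + O*(-1 + O))/6 = -20*O/3 - O*(-1 + O)/6)
F(53, A(-5, 11))/(-5098) = ((1/6)*53*(-39 - 1*53))/(-5098) = ((1/6)*53*(-39 - 53))*(-1/5098) = ((1/6)*53*(-92))*(-1/5098) = -2438/3*(-1/5098) = 1219/7647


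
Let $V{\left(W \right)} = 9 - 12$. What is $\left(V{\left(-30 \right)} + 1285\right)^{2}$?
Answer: $1643524$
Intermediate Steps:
$V{\left(W \right)} = -3$
$\left(V{\left(-30 \right)} + 1285\right)^{2} = \left(-3 + 1285\right)^{2} = 1282^{2} = 1643524$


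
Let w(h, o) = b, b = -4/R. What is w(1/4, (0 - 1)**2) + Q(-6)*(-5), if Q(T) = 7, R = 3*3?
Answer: -319/9 ≈ -35.444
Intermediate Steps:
R = 9
b = -4/9 ≈ -0.44444
w(h, o) = -4/9
w(1/4, (0 - 1)**2) + Q(-6)*(-5) = -4/9 + 7*(-5) = -4/9 - 35 = -319/9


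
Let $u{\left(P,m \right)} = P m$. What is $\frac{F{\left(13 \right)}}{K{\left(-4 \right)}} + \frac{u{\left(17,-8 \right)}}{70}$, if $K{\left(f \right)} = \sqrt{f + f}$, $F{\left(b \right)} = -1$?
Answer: $- \frac{68}{35} + \frac{i \sqrt{2}}{4} \approx -1.9429 + 0.35355 i$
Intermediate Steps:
$K{\left(f \right)} = \sqrt{2} \sqrt{f}$ ($K{\left(f \right)} = \sqrt{2 f} = \sqrt{2} \sqrt{f}$)
$\frac{F{\left(13 \right)}}{K{\left(-4 \right)}} + \frac{u{\left(17,-8 \right)}}{70} = - \frac{1}{\sqrt{2} \sqrt{-4}} + \frac{17 \left(-8\right)}{70} = - \frac{1}{\sqrt{2} \cdot 2 i} - \frac{68}{35} = - \frac{1}{2 i \sqrt{2}} - \frac{68}{35} = - \frac{\left(-1\right) i \sqrt{2}}{4} - \frac{68}{35} = \frac{i \sqrt{2}}{4} - \frac{68}{35} = - \frac{68}{35} + \frac{i \sqrt{2}}{4}$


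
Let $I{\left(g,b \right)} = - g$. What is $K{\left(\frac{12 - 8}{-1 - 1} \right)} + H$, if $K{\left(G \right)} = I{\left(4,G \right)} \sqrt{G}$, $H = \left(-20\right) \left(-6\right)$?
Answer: $120 - 4 i \sqrt{2} \approx 120.0 - 5.6569 i$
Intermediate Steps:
$H = 120$
$K{\left(G \right)} = - 4 \sqrt{G}$ ($K{\left(G \right)} = \left(-1\right) 4 \sqrt{G} = - 4 \sqrt{G}$)
$K{\left(\frac{12 - 8}{-1 - 1} \right)} + H = - 4 \sqrt{\frac{12 - 8}{-1 - 1}} + 120 = - 4 \sqrt{\frac{4}{-2}} + 120 = - 4 \sqrt{4 \left(- \frac{1}{2}\right)} + 120 = - 4 \sqrt{-2} + 120 = - 4 i \sqrt{2} + 120 = 120 - 4 i \sqrt{2}$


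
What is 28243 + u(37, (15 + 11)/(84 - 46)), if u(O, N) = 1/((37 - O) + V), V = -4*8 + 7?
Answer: 706074/25 ≈ 28243.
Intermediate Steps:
V = -25 (V = -32 + 7 = -25)
u(O, N) = 1/(12 - O) (u(O, N) = 1/((37 - O) - 25) = 1/(12 - O))
28243 + u(37, (15 + 11)/(84 - 46)) = 28243 - 1/(-12 + 37) = 28243 - 1/25 = 706074/25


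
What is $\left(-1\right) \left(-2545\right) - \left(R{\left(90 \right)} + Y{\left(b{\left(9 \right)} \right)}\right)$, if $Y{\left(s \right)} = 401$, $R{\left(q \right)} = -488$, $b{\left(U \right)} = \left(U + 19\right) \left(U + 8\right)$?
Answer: $2632$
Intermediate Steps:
$b{\left(U \right)} = \left(8 + U\right) \left(19 + U\right)$ ($b{\left(U \right)} = \left(19 + U\right) \left(8 + U\right) = \left(8 + U\right) \left(19 + U\right)$)
$\left(-1\right) \left(-2545\right) - \left(R{\left(90 \right)} + Y{\left(b{\left(9 \right)} \right)}\right) = \left(-1\right) \left(-2545\right) - \left(-488 + 401\right) = 2545 - -87 = 2545 + 87 = 2632$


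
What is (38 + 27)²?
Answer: 4225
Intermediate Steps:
(38 + 27)² = 65² = 4225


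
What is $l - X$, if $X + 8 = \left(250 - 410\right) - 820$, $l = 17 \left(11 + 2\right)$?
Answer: $1209$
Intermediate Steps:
$l = 221$ ($l = 17 \cdot 13 = 221$)
$X = -988$ ($X = -8 + \left(\left(250 - 410\right) - 820\right) = -8 - 980 = -988$)
$l - X = 221 - -988 = 221 + 988 = 1209$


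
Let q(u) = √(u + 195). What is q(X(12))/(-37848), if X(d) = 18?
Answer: -√213/37848 ≈ -0.00038561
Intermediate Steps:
q(u) = √(195 + u)
q(X(12))/(-37848) = √(195 + 18)/(-37848) = √213*(-1/37848) = -√213/37848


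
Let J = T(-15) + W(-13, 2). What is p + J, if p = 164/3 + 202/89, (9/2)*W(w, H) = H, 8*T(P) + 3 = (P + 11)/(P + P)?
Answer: 1826999/32040 ≈ 57.022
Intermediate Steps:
T(P) = -3/8 + (11 + P)/(16*P) (T(P) = -3/8 + ((P + 11)/(P + P))/8 = -3/8 + ((11 + P)/((2*P)))/8 = -3/8 + ((11 + P)*(1/(2*P)))/8 = -3/8 + ((11 + P)/(2*P))/8 = -3/8 + (11 + P)/(16*P))
W(w, H) = 2*H/9
p = 15202/267 (p = 164*(⅓) + 202*(1/89) = 164/3 + 202/89 = 15202/267 ≈ 56.936)
J = 31/360 (J = (1/16)*(11 - 5*(-15))/(-15) + (2/9)*2 = (1/16)*(-1/15)*(11 + 75) + 4/9 = (1/16)*(-1/15)*86 + 4/9 = -43/120 + 4/9 = 31/360 ≈ 0.086111)
p + J = 15202/267 + 31/360 = 1826999/32040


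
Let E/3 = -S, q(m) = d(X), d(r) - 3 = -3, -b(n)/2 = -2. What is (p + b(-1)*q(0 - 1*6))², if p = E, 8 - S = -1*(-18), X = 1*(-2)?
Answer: 900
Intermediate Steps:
b(n) = 4 (b(n) = -2*(-2) = 4)
X = -2
d(r) = 0 (d(r) = 3 - 3 = 0)
q(m) = 0
S = -10 (S = 8 - (-1)*(-18) = 8 - 1*18 = 8 - 18 = -10)
E = 30 (E = 3*(-1*(-10)) = 3*10 = 30)
p = 30
(p + b(-1)*q(0 - 1*6))² = (30 + 4*0)² = (30 + 0)² = 30² = 900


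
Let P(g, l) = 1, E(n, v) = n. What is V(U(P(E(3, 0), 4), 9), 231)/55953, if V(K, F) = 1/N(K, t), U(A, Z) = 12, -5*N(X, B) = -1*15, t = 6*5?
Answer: 1/167859 ≈ 5.9574e-6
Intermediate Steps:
t = 30
N(X, B) = 3 (N(X, B) = -(-1)*15/5 = -⅕*(-15) = 3)
V(K, F) = ⅓ (V(K, F) = 1/3 = ⅓)
V(U(P(E(3, 0), 4), 9), 231)/55953 = (⅓)/55953 = (⅓)*(1/55953) = 1/167859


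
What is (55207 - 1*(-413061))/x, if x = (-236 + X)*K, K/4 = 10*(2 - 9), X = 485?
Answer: -117067/17430 ≈ -6.7164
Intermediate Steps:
K = -280 (K = 4*(10*(2 - 9)) = 4*(10*(-7)) = 4*(-70) = -280)
x = -69720 (x = (-236 + 485)*(-280) = 249*(-280) = -69720)
(55207 - 1*(-413061))/x = (55207 - 1*(-413061))/(-69720) = (55207 + 413061)*(-1/69720) = 468268*(-1/69720) = -117067/17430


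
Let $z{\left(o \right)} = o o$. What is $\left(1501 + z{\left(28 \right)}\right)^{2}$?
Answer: $5221225$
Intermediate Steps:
$z{\left(o \right)} = o^{2}$
$\left(1501 + z{\left(28 \right)}\right)^{2} = \left(1501 + 28^{2}\right)^{2} = \left(1501 + 784\right)^{2} = 2285^{2} = 5221225$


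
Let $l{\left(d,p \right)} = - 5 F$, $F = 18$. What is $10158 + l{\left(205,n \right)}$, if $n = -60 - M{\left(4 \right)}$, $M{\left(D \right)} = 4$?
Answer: $10068$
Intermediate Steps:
$n = -64$ ($n = -60 - 4 = -64$)
$l{\left(d,p \right)} = -90$ ($l{\left(d,p \right)} = \left(-5\right) 18 = -90$)
$10158 + l{\left(205,n \right)} = 10158 - 90 = 10068$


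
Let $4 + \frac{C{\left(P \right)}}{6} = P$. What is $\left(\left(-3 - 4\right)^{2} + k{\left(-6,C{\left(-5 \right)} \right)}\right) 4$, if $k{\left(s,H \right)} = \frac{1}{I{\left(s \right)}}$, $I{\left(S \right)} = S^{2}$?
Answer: $\frac{1765}{9} \approx 196.11$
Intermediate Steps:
$C{\left(P \right)} = -24 + 6 P$
$k{\left(s,H \right)} = \frac{1}{s^{2}}$
$\left(\left(-3 - 4\right)^{2} + k{\left(-6,C{\left(-5 \right)} \right)}\right) 4 = \left(\left(-3 - 4\right)^{2} + \frac{1}{36}\right) 4 = \left(\left(-7\right)^{2} + \frac{1}{36}\right) 4 = \left(49 + \frac{1}{36}\right) 4 = \frac{1765}{36} \cdot 4 = \frac{1765}{9}$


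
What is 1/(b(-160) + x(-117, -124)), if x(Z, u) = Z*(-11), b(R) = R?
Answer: 1/1127 ≈ 0.00088731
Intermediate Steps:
x(Z, u) = -11*Z
1/(b(-160) + x(-117, -124)) = 1/(-160 - 11*(-117)) = 1/(-160 + 1287) = 1/1127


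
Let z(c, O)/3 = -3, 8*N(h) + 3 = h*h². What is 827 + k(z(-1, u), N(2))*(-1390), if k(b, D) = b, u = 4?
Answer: 13337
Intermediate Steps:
N(h) = -3/8 + h³/8 (N(h) = -3/8 + (h*h²)/8 = -3/8 + h³/8)
z(c, O) = -9 (z(c, O) = 3*(-3) = -9)
827 + k(z(-1, u), N(2))*(-1390) = 827 - 9*(-1390) = 827 + 12510 = 13337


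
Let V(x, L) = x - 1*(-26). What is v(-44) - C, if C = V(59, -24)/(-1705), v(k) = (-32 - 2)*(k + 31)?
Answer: 150739/341 ≈ 442.05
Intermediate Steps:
v(k) = -1054 - 34*k (v(k) = -34*(31 + k) = -1054 - 34*k)
V(x, L) = 26 + x (V(x, L) = x + 26 = 26 + x)
C = -17/341 (C = (26 + 59)/(-1705) = 85*(-1/1705) = -17/341 ≈ -0.049853)
v(-44) - C = (-1054 - 34*(-44)) - 1*(-17/341) = (-1054 + 1496) + 17/341 = 442 + 17/341 = 150739/341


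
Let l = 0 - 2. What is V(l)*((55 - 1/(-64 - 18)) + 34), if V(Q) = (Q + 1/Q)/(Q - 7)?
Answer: 4055/164 ≈ 24.726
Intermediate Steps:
l = -2
V(Q) = (Q + 1/Q)/(-7 + Q)
V(l)*((55 - 1/(-64 - 18)) + 34) = ((1 + (-2)²)/((-2)*(-7 - 2)))*((55 - 1/(-64 - 18)) + 34) = (-½*(1 + 4)/(-9))*((55 - 1/(-82)) + 34) = (-½*(-⅑)*5)*((55 - 1*(-1/82)) + 34) = 5*((55 + 1/82) + 34)/18 = 5*(4511/82 + 34)/18 = (5/18)*(7299/82) = 4055/164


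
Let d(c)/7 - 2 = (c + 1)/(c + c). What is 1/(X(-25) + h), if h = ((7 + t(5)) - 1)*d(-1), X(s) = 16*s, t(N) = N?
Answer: -1/246 ≈ -0.0040650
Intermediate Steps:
d(c) = 14 + 7*(1 + c)/(2*c) (d(c) = 14 + 7*((c + 1)/(c + c)) = 14 + 7*((1 + c)/((2*c))) = 14 + 7*((1 + c)*(1/(2*c))) = 14 + 7*((1 + c)/(2*c)) = 14 + 7*(1 + c)/(2*c))
h = 154 (h = ((7 + 5) - 1)*((7/2)*(1 + 5*(-1))/(-1)) = (12 - 1)*((7/2)*(-1)*(1 - 5)) = 11*((7/2)*(-1)*(-4)) = 11*14 = 154)
1/(X(-25) + h) = 1/(16*(-25) + 154) = 1/(-400 + 154) = 1/(-246) = -1/246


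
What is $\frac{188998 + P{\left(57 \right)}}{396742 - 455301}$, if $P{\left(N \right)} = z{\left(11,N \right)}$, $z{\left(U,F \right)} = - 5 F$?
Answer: $- \frac{188713}{58559} \approx -3.2226$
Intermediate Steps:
$P{\left(N \right)} = - 5 N$
$\frac{188998 + P{\left(57 \right)}}{396742 - 455301} = \frac{188998 - 285}{396742 - 455301} = \frac{188998 - 285}{-58559} = 188713 \left(- \frac{1}{58559}\right) = - \frac{188713}{58559}$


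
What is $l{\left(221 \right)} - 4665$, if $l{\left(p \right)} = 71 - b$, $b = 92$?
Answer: $-4686$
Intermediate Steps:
$l{\left(p \right)} = -21$ ($l{\left(p \right)} = 71 - 92 = -21$)
$l{\left(221 \right)} - 4665 = -21 - 4665 = -4686$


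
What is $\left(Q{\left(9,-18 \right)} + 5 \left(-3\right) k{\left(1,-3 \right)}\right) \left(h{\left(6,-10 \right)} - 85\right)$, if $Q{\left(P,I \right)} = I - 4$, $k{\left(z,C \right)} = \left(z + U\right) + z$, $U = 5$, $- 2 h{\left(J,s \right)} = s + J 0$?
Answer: $10160$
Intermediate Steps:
$h{\left(J,s \right)} = - \frac{s}{2}$ ($h{\left(J,s \right)} = - \frac{s + J 0}{2} = - \frac{s + 0}{2} = - \frac{s}{2}$)
$k{\left(z,C \right)} = 5 + 2 z$ ($k{\left(z,C \right)} = \left(z + 5\right) + z = \left(5 + z\right) + z = 5 + 2 z$)
$Q{\left(P,I \right)} = -4 + I$
$\left(Q{\left(9,-18 \right)} + 5 \left(-3\right) k{\left(1,-3 \right)}\right) \left(h{\left(6,-10 \right)} - 85\right) = \left(\left(-4 - 18\right) + 5 \left(-3\right) \left(5 + 2 \cdot 1\right)\right) \left(\left(- \frac{1}{2}\right) \left(-10\right) - 85\right) = \left(-22 - 15 \left(5 + 2\right)\right) \left(5 - 85\right) = \left(-22 - 105\right) \left(-80\right) = \left(-127\right) \left(-80\right) = 10160$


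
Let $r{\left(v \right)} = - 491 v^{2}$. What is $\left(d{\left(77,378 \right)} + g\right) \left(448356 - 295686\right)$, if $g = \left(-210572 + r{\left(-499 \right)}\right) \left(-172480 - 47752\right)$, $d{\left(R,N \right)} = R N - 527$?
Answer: $4117788819417580650$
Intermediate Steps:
$d{\left(R,N \right)} = -527 + N R$ ($d{\left(R,N \right)} = N R - 527 = -527 + N R$)
$g = 26971826914616$ ($g = \left(-210572 - 491 \left(-499\right)^{2}\right) \left(-172480 - 47752\right) = \left(-210572 - 122259491\right) \left(-220232\right) = \left(-122470063\right) \left(-220232\right) = 26971826914616$)
$\left(d{\left(77,378 \right)} + g\right) \left(448356 - 295686\right) = \left(\left(-527 + 378 \cdot 77\right) + 26971826914616\right) \left(448356 - 295686\right) = \left(\left(-527 + 29106\right) + 26971826914616\right) 152670 = \left(28579 + 26971826914616\right) 152670 = 26971826943195 \cdot 152670 = 4117788819417580650$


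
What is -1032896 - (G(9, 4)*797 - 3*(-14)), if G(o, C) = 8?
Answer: -1039314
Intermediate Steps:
-1032896 - (G(9, 4)*797 - 3*(-14)) = -1032896 - (8*797 - 3*(-14)) = -1032896 - (6376 + 42) = -1032896 - 1*6418 = -1032896 - 6418 = -1039314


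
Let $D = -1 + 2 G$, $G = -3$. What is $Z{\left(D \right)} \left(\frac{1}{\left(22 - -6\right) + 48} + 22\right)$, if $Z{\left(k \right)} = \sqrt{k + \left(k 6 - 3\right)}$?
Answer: $\frac{1673 i \sqrt{13}}{38} \approx 158.74 i$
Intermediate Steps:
$D = -7$ ($D = -1 + 2 \left(-3\right) = -1 - 6 = -7$)
$Z{\left(k \right)} = \sqrt{-3 + 7 k}$ ($Z{\left(k \right)} = \sqrt{k + \left(6 k - 3\right)} = \sqrt{k + \left(-3 + 6 k\right)} = \sqrt{-3 + 7 k}$)
$Z{\left(D \right)} \left(\frac{1}{\left(22 - -6\right) + 48} + 22\right) = \sqrt{-3 + 7 \left(-7\right)} \left(\frac{1}{\left(22 - -6\right) + 48} + 22\right) = \sqrt{-3 - 49} \left(\frac{1}{\left(22 + 6\right) + 48} + 22\right) = \sqrt{-52} \left(\frac{1}{28 + 48} + 22\right) = 2 i \sqrt{13} \left(\frac{1}{76} + 22\right) = 2 i \sqrt{13} \cdot \frac{1673}{76} = \frac{1673 i \sqrt{13}}{38}$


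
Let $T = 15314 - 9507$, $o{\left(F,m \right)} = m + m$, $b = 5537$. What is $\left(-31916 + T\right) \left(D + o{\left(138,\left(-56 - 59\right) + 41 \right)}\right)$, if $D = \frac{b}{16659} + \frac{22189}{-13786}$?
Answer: $\frac{33151794079507}{8505962} \approx 3.8975 \cdot 10^{6}$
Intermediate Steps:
$o{\left(F,m \right)} = 2 m$
$T = 5807$
$D = - \frac{293313469}{229660974}$ ($D = \frac{5537}{16659} + \frac{22189}{-13786} = 5537 \cdot \frac{1}{16659} + 22189 \left(- \frac{1}{13786}\right) = \frac{5537}{16659} - \frac{22189}{13786} = - \frac{293313469}{229660974} \approx -1.2772$)
$\left(-31916 + T\right) \left(D + o{\left(138,\left(-56 - 59\right) + 41 \right)}\right) = \left(-31916 + 5807\right) \left(- \frac{293313469}{229660974} + 2 \left(\left(-56 - 59\right) + 41\right)\right) = - 26109 \left(- \frac{293313469}{229660974} + 2 \left(-115 + 41\right)\right) = - 26109 \left(- \frac{293313469}{229660974} + 2 \left(-74\right)\right) = - 26109 \left(- \frac{293313469}{229660974} - 148\right) = \left(-26109\right) \left(- \frac{34283137621}{229660974}\right) = \frac{33151794079507}{8505962}$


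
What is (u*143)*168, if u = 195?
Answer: 4684680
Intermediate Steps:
(u*143)*168 = (195*143)*168 = 27885*168 = 4684680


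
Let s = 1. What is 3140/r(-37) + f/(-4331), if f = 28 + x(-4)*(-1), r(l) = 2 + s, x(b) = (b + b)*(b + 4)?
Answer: 13599256/12993 ≈ 1046.7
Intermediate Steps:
x(b) = 2*b*(4 + b) (x(b) = (2*b)*(4 + b) = 2*b*(4 + b))
r(l) = 3 (r(l) = 2 + 1 = 3)
f = 28 (f = 28 + (2*(-4)*(4 - 4))*(-1) = 28 + (2*(-4)*0)*(-1) = 28 + 0*(-1) = 28 + 0 = 28)
3140/r(-37) + f/(-4331) = 3140/3 + 28/(-4331) = 3140*(⅓) + 28*(-1/4331) = 3140/3 - 28/4331 = 13599256/12993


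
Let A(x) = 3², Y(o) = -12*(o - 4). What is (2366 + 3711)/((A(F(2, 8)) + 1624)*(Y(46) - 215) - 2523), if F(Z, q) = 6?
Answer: -6077/1176650 ≈ -0.0051647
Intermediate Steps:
Y(o) = 48 - 12*o (Y(o) = -12*(-4 + o) = 48 - 12*o)
A(x) = 9
(2366 + 3711)/((A(F(2, 8)) + 1624)*(Y(46) - 215) - 2523) = (2366 + 3711)/((9 + 1624)*((48 - 12*46) - 215) - 2523) = 6077/(1633*((48 - 552) - 215) - 2523) = 6077/(1633*(-504 - 215) - 2523) = 6077/(1633*(-719) - 2523) = 6077/(-1174127 - 2523) = 6077/(-1176650) = 6077*(-1/1176650) = -6077/1176650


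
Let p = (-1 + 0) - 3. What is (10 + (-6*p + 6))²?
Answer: 1600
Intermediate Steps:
p = -4 (p = -1 - 3 = -4)
(10 + (-6*p + 6))² = (10 + (-6*(-4) + 6))² = (10 + (24 + 6))² = (10 + 30)² = 40² = 1600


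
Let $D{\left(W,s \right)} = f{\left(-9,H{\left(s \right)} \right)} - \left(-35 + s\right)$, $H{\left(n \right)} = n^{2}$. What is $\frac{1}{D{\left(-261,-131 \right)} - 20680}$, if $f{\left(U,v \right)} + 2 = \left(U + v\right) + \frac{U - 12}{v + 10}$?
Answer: $- \frac{2453}{8251895} \approx -0.00029727$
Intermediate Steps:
$f{\left(U,v \right)} = -2 + U + v + \frac{-12 + U}{10 + v}$ ($f{\left(U,v \right)} = -2 + \left(\left(U + v\right) + \frac{U - 12}{v + 10}\right) = -2 + \left(\left(U + v\right) + \frac{-12 + U}{10 + v}\right) = -2 + \left(U + v + \frac{-12 + U}{10 + v}\right) = -2 + U + v + \frac{-12 + U}{10 + v}$)
$D{\left(W,s \right)} = 35 - s + \frac{-131 + s^{4} - s^{2}}{10 + s^{2}}$ ($D{\left(W,s \right)} = \frac{-32 + \left(s^{2}\right)^{2} + 8 s^{2} + 11 \left(-9\right) - 9 s^{2}}{10 + s^{2}} - \left(-35 + s\right) = \frac{-32 + s^{4} + 8 s^{2} - 99 - 9 s^{2}}{10 + s^{2}} - \left(-35 + s\right) = \frac{-131 + s^{4} - s^{2}}{10 + s^{2}} - \left(-35 + s\right) = 35 - s + \frac{-131 + s^{4} - s^{2}}{10 + s^{2}}$)
$\frac{1}{D{\left(-261,-131 \right)} - 20680} = \frac{1}{\frac{-131 + \left(-131\right)^{4} - \left(-131\right)^{2} + \left(10 + \left(-131\right)^{2}\right) \left(35 - -131\right)}{10 + \left(-131\right)^{2}} - 20680} = \frac{1}{\frac{-131 + 294499921 - 17161 + \left(10 + 17161\right) \left(35 + 131\right)}{10 + 17161} - 20680} = \frac{1}{\frac{-131 + 294499921 - 17161 + 17171 \cdot 166}{17171} - 20680} = \frac{1}{\frac{-131 + 294499921 - 17161 + 2850386}{17171} - 20680} = \frac{1}{\frac{1}{17171} \cdot 297333015 - 20680} = \frac{1}{\frac{42476145}{2453} - 20680} = \frac{1}{- \frac{8251895}{2453}} = - \frac{2453}{8251895}$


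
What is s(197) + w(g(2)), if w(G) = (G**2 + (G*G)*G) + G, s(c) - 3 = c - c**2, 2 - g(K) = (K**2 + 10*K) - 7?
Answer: -41774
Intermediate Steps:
g(K) = 9 - K**2 - 10*K (g(K) = 2 - ((K**2 + 10*K) - 7) = 2 - (-7 + K**2 + 10*K) = 2 + (7 - K**2 - 10*K) = 9 - K**2 - 10*K)
s(c) = 3 + c - c**2 (s(c) = 3 + (c - c**2) = 3 + c - c**2)
w(G) = G + G**2 + G**3 (w(G) = (G**2 + G**2*G) + G = (G**2 + G**3) + G = G + G**2 + G**3)
s(197) + w(g(2)) = (3 + 197 - 1*197**2) + (9 - 1*2**2 - 10*2)*(1 + (9 - 1*2**2 - 10*2) + (9 - 1*2**2 - 10*2)**2) = (3 + 197 - 1*38809) + (9 - 1*4 - 20)*(1 + (9 - 1*4 - 20) + (9 - 1*4 - 20)**2) = (3 + 197 - 38809) + (9 - 4 - 20)*(1 + (9 - 4 - 20) + (9 - 4 - 20)**2) = -38609 - 15*(1 - 15 + (-15)**2) = -38609 - 15*(1 - 15 + 225) = -38609 - 15*211 = -38609 - 3165 = -41774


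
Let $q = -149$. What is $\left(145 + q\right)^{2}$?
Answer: $16$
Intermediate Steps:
$\left(145 + q\right)^{2} = \left(145 - 149\right)^{2} = \left(-4\right)^{2} = 16$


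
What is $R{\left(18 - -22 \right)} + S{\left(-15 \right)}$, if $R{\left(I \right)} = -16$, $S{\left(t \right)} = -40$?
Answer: $-56$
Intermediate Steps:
$R{\left(18 - -22 \right)} + S{\left(-15 \right)} = -16 - 40 = -56$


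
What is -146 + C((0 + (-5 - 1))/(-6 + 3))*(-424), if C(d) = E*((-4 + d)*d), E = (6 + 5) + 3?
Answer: 23598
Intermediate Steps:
E = 14 (E = 11 + 3 = 14)
C(d) = 14*d*(-4 + d) (C(d) = 14*((-4 + d)*d) = 14*(d*(-4 + d)) = 14*d*(-4 + d))
-146 + C((0 + (-5 - 1))/(-6 + 3))*(-424) = -146 + (14*((0 + (-5 - 1))/(-6 + 3))*(-4 + (0 + (-5 - 1))/(-6 + 3)))*(-424) = -146 + (14*((0 - 6)/(-3))*(-4 + (0 - 6)/(-3)))*(-424) = -146 + (14*(-6*(-1/3))*(-4 - 6*(-1/3)))*(-424) = -146 + (14*2*(-4 + 2))*(-424) = -146 + (14*2*(-2))*(-424) = -146 - 56*(-424) = -146 + 23744 = 23598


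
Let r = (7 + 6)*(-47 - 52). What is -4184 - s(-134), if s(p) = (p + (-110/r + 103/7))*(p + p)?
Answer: -29590196/819 ≈ -36130.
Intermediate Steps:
r = -1287 (r = 13*(-99) = -1287)
s(p) = 2*p*(12121/819 + p) (s(p) = (p + (-110/(-1287) + 103/7))*(p + p) = (p + (-110*(-1/1287) + 103*(1/7)))*(2*p) = (p + (10/117 + 103/7))*(2*p) = (p + 12121/819)*(2*p) = (12121/819 + p)*(2*p) = 2*p*(12121/819 + p))
-4184 - s(-134) = -4184 - 2*(-134)*(12121 + 819*(-134))/819 = -4184 - 2*(-134)*(12121 - 109746)/819 = -4184 - 2*(-134)*(-97625)/819 = -4184 - 1*26163500/819 = -4184 - 26163500/819 = -29590196/819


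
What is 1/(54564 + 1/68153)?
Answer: 68153/3718700293 ≈ 1.8327e-5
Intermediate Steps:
1/(54564 + 1/68153) = 1/(3718700293/68153) = 68153/3718700293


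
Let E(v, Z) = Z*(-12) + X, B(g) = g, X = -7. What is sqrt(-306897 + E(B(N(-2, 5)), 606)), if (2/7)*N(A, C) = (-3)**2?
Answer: 8*I*sqrt(4909) ≈ 560.51*I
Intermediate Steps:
N(A, C) = 63/2 (N(A, C) = (7/2)*(-3)**2 = (7/2)*9 = 63/2)
E(v, Z) = -7 - 12*Z (E(v, Z) = Z*(-12) - 7 = -12*Z - 7 = -7 - 12*Z)
sqrt(-306897 + E(B(N(-2, 5)), 606)) = sqrt(-306897 + (-7 - 12*606)) = sqrt(-306897 + (-7 - 7272)) = sqrt(-306897 - 7279) = sqrt(-314176) = 8*I*sqrt(4909)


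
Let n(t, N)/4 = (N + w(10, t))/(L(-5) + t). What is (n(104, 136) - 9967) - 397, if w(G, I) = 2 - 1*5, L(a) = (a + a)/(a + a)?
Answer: -155384/15 ≈ -10359.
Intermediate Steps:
L(a) = 1 (L(a) = (2*a)/((2*a)) = (2*a)*(1/(2*a)) = 1)
w(G, I) = -3 (w(G, I) = 2 - 5 = -3)
n(t, N) = 4*(-3 + N)/(1 + t) (n(t, N) = 4*((N - 3)/(1 + t)) = 4*((-3 + N)/(1 + t)) = 4*(-3 + N)/(1 + t))
(n(104, 136) - 9967) - 397 = (4*(-3 + 136)/(1 + 104) - 9967) - 397 = (4*133/105 - 9967) - 397 = (4*(1/105)*133 - 9967) - 397 = (76/15 - 9967) - 397 = -149429/15 - 397 = -155384/15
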